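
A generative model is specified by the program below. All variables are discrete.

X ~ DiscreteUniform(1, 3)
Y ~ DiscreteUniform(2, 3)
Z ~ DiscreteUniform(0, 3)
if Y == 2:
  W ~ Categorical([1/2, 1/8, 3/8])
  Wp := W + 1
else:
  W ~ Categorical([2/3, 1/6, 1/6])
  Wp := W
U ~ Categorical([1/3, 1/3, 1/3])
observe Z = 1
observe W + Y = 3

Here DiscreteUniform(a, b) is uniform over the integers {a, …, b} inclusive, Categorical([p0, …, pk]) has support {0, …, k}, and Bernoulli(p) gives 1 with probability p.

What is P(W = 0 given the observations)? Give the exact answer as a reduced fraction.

P(W = 0 | obs) = 16/19

Enumerate traces; 18 have nonzero weight after conditioning:
  (X=1, Y=2, Z=1, W=1, U=0) weight 1/576
  (X=1, Y=2, Z=1, W=1, U=1) weight 1/576
  (X=1, Y=2, Z=1, W=1, U=2) weight 1/576
  (X=1, Y=3, Z=1, W=0, U=0) weight 1/108
  (X=1, Y=3, Z=1, W=0, U=1) weight 1/108
  (X=1, Y=3, Z=1, W=0, U=2) weight 1/108
  (X=2, Y=2, Z=1, W=1, U=0) weight 1/576
  (X=2, Y=2, Z=1, W=1, U=1) weight 1/576
  … 10 more
Group by W:
  weight(W=0) = 1/12
  weight(W=1) = 1/64
Total weight = 1/12 + 1/64 = 19/192
P(W=0 | obs) = 1/12 / 19/192 = 16/19
P(W=1 | obs) = 1/64 / 19/192 = 3/19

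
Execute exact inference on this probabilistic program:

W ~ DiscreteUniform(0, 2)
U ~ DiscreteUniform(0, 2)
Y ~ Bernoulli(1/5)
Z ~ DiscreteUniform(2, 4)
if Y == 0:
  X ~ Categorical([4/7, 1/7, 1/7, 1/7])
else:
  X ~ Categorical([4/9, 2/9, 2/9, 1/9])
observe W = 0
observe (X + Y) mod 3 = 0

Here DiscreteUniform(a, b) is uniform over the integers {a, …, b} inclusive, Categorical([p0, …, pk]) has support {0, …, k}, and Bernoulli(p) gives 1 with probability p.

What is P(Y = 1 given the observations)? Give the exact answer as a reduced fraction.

P(Y = 1 | obs) = 7/97

Enumerate traces; 27 have nonzero weight after conditioning:
  (W=0, U=0, Y=0, Z=2, X=0) weight 16/945
  (W=0, U=0, Y=0, Z=2, X=3) weight 4/945
  (W=0, U=0, Y=0, Z=3, X=0) weight 16/945
  (W=0, U=0, Y=0, Z=3, X=3) weight 4/945
  (W=0, U=0, Y=0, Z=4, X=0) weight 16/945
  (W=0, U=0, Y=0, Z=4, X=3) weight 4/945
  (W=0, U=0, Y=1, Z=2, X=2) weight 2/1215
  (W=0, U=0, Y=1, Z=3, X=2) weight 2/1215
  … 19 more
Group by Y:
  weight(Y=0) = 4/21
  weight(Y=1) = 2/135
Total weight = 4/21 + 2/135 = 194/945
P(Y=0 | obs) = 4/21 / 194/945 = 90/97
P(Y=1 | obs) = 2/135 / 194/945 = 7/97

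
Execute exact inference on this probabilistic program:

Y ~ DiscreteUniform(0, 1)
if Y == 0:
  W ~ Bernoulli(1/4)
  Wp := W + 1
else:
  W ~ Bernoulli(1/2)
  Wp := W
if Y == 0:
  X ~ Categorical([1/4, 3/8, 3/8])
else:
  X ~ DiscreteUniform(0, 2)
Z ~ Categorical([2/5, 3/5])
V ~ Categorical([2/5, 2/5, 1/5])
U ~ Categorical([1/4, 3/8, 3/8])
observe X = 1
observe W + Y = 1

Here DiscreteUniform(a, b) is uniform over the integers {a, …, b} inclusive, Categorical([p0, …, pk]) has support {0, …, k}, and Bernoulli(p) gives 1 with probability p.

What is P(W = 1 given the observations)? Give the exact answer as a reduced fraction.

P(W = 1 | obs) = 9/25

Enumerate traces; 36 have nonzero weight after conditioning:
  (Y=0, W=1, X=1, Z=0, V=0, U=0) weight 3/1600
  (Y=0, W=1, X=1, Z=0, V=0, U=1) weight 9/3200
  (Y=0, W=1, X=1, Z=0, V=0, U=2) weight 9/3200
  (Y=0, W=1, X=1, Z=0, V=1, U=0) weight 3/1600
  (Y=0, W=1, X=1, Z=0, V=1, U=1) weight 9/3200
  (Y=0, W=1, X=1, Z=0, V=1, U=2) weight 9/3200
  (Y=0, W=1, X=1, Z=0, V=2, U=0) weight 3/3200
  (Y=0, W=1, X=1, Z=0, V=2, U=1) weight 9/6400
  (Y=1, W=0, X=1, Z=0, V=0, U=0) weight 1/300
  … 27 more
Group by W:
  weight(W=0) = 1/12
  weight(W=1) = 3/64
Total weight = 1/12 + 3/64 = 25/192
P(W=0 | obs) = 1/12 / 25/192 = 16/25
P(W=1 | obs) = 3/64 / 25/192 = 9/25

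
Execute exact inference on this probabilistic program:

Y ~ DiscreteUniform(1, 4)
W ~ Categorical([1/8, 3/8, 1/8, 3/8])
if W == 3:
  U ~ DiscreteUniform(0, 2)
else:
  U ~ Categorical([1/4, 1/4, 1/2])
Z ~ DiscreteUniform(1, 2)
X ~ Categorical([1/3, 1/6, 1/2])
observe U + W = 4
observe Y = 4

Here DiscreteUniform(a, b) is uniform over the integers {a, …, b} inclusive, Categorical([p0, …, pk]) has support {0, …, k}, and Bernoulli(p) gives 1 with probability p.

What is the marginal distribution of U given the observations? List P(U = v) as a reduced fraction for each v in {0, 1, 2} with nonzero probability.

P(U=1) = 2/3, P(U=2) = 1/3

Enumerate traces; 12 have nonzero weight after conditioning:
  (Y=4, W=2, U=2, Z=1, X=0) weight 1/384
  (Y=4, W=2, U=2, Z=1, X=1) weight 1/768
  (Y=4, W=2, U=2, Z=1, X=2) weight 1/256
  (Y=4, W=2, U=2, Z=2, X=0) weight 1/384
  (Y=4, W=2, U=2, Z=2, X=1) weight 1/768
  (Y=4, W=2, U=2, Z=2, X=2) weight 1/256
  (Y=4, W=3, U=1, Z=1, X=0) weight 1/192
  (Y=4, W=3, U=1, Z=1, X=1) weight 1/384
  … 4 more
Group by U:
  weight(U=1) = 1/32
  weight(U=2) = 1/64
Total weight = 1/32 + 1/64 = 3/64
P(U=1 | obs) = 1/32 / 3/64 = 2/3
P(U=2 | obs) = 1/64 / 3/64 = 1/3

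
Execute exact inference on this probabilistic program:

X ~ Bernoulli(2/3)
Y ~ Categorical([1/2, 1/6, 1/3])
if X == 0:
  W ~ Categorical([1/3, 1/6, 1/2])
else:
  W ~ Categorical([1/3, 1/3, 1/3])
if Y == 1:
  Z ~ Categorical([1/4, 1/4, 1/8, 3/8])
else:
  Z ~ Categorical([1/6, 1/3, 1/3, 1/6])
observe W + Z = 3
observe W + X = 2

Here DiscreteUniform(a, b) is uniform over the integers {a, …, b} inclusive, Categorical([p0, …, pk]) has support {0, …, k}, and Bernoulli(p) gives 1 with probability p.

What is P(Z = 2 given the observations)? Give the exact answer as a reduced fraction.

P(Z = 2 | obs) = 86/155

Enumerate traces; 6 have nonzero weight after conditioning:
  (X=0, Y=0, W=2, Z=1) weight 1/36
  (X=0, Y=1, W=2, Z=1) weight 1/144
  (X=0, Y=2, W=2, Z=1) weight 1/54
  (X=1, Y=0, W=1, Z=2) weight 1/27
  (X=1, Y=1, W=1, Z=2) weight 1/216
  (X=1, Y=2, W=1, Z=2) weight 2/81
Group by Z:
  weight(Z=1) = 23/432
  weight(Z=2) = 43/648
Total weight = 23/432 + 43/648 = 155/1296
P(Z=1 | obs) = 23/432 / 155/1296 = 69/155
P(Z=2 | obs) = 43/648 / 155/1296 = 86/155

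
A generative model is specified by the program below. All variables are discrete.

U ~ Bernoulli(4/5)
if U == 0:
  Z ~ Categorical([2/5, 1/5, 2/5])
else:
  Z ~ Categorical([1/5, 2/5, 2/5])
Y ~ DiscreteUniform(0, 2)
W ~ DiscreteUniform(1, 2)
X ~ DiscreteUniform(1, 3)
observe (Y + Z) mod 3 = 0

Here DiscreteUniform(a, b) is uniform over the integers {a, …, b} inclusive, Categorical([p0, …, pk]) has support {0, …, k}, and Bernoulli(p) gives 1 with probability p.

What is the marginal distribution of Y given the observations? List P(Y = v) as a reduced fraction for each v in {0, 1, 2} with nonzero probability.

P(Y=0) = 6/25, P(Y=1) = 2/5, P(Y=2) = 9/25

Enumerate traces; 36 have nonzero weight after conditioning:
  (U=0, Z=0, Y=0, W=1, X=1) weight 1/225
  (U=0, Z=0, Y=0, W=1, X=2) weight 1/225
  (U=0, Z=0, Y=0, W=1, X=3) weight 1/225
  (U=0, Z=0, Y=0, W=2, X=1) weight 1/225
  (U=0, Z=0, Y=0, W=2, X=2) weight 1/225
  (U=0, Z=0, Y=0, W=2, X=3) weight 1/225
  (U=0, Z=1, Y=2, W=1, X=1) weight 1/450
  (U=0, Z=1, Y=2, W=1, X=2) weight 1/450
  (U=0, Z=2, Y=1, W=1, X=1) weight 1/225
  … 27 more
Group by Y:
  weight(Y=0) = 2/25
  weight(Y=1) = 2/15
  weight(Y=2) = 3/25
Total weight = 2/25 + 2/15 + 3/25 = 1/3
P(Y=0 | obs) = 2/25 / 1/3 = 6/25
P(Y=1 | obs) = 2/15 / 1/3 = 2/5
P(Y=2 | obs) = 3/25 / 1/3 = 9/25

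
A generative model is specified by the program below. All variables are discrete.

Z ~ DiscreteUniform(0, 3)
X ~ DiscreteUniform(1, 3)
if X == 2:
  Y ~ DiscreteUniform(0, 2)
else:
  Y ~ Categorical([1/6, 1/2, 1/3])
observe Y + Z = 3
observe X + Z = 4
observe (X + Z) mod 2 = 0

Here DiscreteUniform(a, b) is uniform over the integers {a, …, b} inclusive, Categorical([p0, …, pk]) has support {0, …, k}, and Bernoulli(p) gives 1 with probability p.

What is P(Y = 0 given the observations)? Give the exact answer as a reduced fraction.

Enumerate traces; 3 have nonzero weight after conditioning:
  (Z=1, X=3, Y=2) weight 1/36
  (Z=2, X=2, Y=1) weight 1/36
  (Z=3, X=1, Y=0) weight 1/72
Group by Y:
  weight(Y=0) = 1/72
  weight(Y=1) = 1/36
  weight(Y=2) = 1/36
Total weight = 1/72 + 1/36 + 1/36 = 5/72
P(Y=0 | obs) = 1/72 / 5/72 = 1/5
P(Y=1 | obs) = 1/36 / 5/72 = 2/5
P(Y=2 | obs) = 1/36 / 5/72 = 2/5

P(Y = 0 | obs) = 1/5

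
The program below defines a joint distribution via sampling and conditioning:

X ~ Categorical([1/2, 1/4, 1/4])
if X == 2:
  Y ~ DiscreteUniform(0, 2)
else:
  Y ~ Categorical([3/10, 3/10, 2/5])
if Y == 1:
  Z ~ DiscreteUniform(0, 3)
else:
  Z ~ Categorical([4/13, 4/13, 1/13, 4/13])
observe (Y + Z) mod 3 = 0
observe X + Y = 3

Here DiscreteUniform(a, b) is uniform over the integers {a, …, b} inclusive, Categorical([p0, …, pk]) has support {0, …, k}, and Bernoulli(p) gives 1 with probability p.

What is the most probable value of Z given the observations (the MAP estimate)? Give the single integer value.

argmax_v P(Z = v | obs) = 1

Enumerate traces; 2 have nonzero weight after conditioning:
  (X=1, Y=2, Z=1) weight 2/65
  (X=2, Y=1, Z=2) weight 1/48
Group by Z:
  weight(Z=1) = 2/65
  weight(Z=2) = 1/48
Total weight = 2/65 + 1/48 = 161/3120
P(Z=1 | obs) = 2/65 / 161/3120 = 96/161
P(Z=2 | obs) = 1/48 / 161/3120 = 65/161
argmax = 1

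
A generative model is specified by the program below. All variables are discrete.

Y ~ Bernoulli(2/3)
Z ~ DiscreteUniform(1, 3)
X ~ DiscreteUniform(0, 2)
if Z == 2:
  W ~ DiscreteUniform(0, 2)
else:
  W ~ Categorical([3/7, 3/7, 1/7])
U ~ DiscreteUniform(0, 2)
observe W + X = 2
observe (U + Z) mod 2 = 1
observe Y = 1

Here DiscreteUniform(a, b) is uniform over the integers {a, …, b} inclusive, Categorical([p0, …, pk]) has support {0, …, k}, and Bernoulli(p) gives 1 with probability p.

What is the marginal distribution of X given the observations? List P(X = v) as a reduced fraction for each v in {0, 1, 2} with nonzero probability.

Enumerate traces; 15 have nonzero weight after conditioning:
  (Y=1, Z=1, X=0, W=2, U=0) weight 2/567
  (Y=1, Z=1, X=0, W=2, U=2) weight 2/567
  (Y=1, Z=1, X=1, W=1, U=0) weight 2/189
  (Y=1, Z=1, X=1, W=1, U=2) weight 2/189
  (Y=1, Z=1, X=2, W=0, U=0) weight 2/189
  (Y=1, Z=1, X=2, W=0, U=2) weight 2/189
  (Y=1, Z=2, X=0, W=2, U=1) weight 2/243
  (Y=1, Z=2, X=1, W=1, U=1) weight 2/243
  … 7 more
Group by X:
  weight(X=0) = 38/1701
  weight(X=1) = 86/1701
  weight(X=2) = 86/1701
Total weight = 38/1701 + 86/1701 + 86/1701 = 10/81
P(X=0 | obs) = 38/1701 / 10/81 = 19/105
P(X=1 | obs) = 86/1701 / 10/81 = 43/105
P(X=2 | obs) = 86/1701 / 10/81 = 43/105

P(X=0) = 19/105, P(X=1) = 43/105, P(X=2) = 43/105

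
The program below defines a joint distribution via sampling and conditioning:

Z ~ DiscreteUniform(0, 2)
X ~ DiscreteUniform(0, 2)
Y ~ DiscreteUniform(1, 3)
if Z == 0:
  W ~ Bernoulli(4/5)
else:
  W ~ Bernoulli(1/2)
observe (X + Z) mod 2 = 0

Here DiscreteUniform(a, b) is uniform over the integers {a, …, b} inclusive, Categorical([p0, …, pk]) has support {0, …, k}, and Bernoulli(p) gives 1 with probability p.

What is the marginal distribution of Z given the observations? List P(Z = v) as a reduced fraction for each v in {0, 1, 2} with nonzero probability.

Enumerate traces; 30 have nonzero weight after conditioning:
  (Z=0, X=0, Y=1, W=0) weight 1/135
  (Z=0, X=0, Y=1, W=1) weight 4/135
  (Z=0, X=0, Y=2, W=0) weight 1/135
  (Z=0, X=0, Y=2, W=1) weight 4/135
  (Z=0, X=0, Y=3, W=0) weight 1/135
  (Z=0, X=0, Y=3, W=1) weight 4/135
  (Z=0, X=2, Y=1, W=0) weight 1/135
  (Z=0, X=2, Y=1, W=1) weight 4/135
  (Z=1, X=1, Y=1, W=0) weight 1/54
  (Z=2, X=0, Y=1, W=0) weight 1/54
  … 20 more
Group by Z:
  weight(Z=0) = 2/9
  weight(Z=1) = 1/9
  weight(Z=2) = 2/9
Total weight = 2/9 + 1/9 + 2/9 = 5/9
P(Z=0 | obs) = 2/9 / 5/9 = 2/5
P(Z=1 | obs) = 1/9 / 5/9 = 1/5
P(Z=2 | obs) = 2/9 / 5/9 = 2/5

P(Z=0) = 2/5, P(Z=1) = 1/5, P(Z=2) = 2/5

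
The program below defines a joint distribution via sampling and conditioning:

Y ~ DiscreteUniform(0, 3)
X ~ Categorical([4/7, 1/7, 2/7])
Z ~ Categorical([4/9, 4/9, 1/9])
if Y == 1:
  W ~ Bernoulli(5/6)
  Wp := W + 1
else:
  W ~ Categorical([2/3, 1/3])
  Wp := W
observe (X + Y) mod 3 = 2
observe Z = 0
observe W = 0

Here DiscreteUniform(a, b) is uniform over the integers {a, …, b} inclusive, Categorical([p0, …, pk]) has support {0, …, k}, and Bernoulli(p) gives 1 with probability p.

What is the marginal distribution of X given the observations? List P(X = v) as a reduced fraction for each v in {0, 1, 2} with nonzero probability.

Enumerate traces; 4 have nonzero weight after conditioning:
  (Y=0, X=2, Z=0, W=0) weight 4/189
  (Y=1, X=1, Z=0, W=0) weight 1/378
  (Y=2, X=0, Z=0, W=0) weight 8/189
  (Y=3, X=2, Z=0, W=0) weight 4/189
Group by X:
  weight(X=0) = 8/189
  weight(X=1) = 1/378
  weight(X=2) = 8/189
Total weight = 8/189 + 1/378 + 8/189 = 11/126
P(X=0 | obs) = 8/189 / 11/126 = 16/33
P(X=1 | obs) = 1/378 / 11/126 = 1/33
P(X=2 | obs) = 8/189 / 11/126 = 16/33

P(X=0) = 16/33, P(X=1) = 1/33, P(X=2) = 16/33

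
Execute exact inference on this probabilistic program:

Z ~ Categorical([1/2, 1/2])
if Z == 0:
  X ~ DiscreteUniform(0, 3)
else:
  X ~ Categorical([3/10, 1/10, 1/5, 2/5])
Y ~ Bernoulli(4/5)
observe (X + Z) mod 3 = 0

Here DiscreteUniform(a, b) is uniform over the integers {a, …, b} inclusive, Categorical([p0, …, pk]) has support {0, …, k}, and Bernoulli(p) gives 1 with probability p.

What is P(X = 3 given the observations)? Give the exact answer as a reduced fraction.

Enumerate traces; 6 have nonzero weight after conditioning:
  (Z=0, X=0, Y=0) weight 1/40
  (Z=0, X=0, Y=1) weight 1/10
  (Z=0, X=3, Y=0) weight 1/40
  (Z=0, X=3, Y=1) weight 1/10
  (Z=1, X=2, Y=0) weight 1/50
  (Z=1, X=2, Y=1) weight 2/25
Group by X:
  weight(X=0) = 1/8
  weight(X=2) = 1/10
  weight(X=3) = 1/8
Total weight = 1/8 + 1/10 + 1/8 = 7/20
P(X=0 | obs) = 1/8 / 7/20 = 5/14
P(X=2 | obs) = 1/10 / 7/20 = 2/7
P(X=3 | obs) = 1/8 / 7/20 = 5/14

P(X = 3 | obs) = 5/14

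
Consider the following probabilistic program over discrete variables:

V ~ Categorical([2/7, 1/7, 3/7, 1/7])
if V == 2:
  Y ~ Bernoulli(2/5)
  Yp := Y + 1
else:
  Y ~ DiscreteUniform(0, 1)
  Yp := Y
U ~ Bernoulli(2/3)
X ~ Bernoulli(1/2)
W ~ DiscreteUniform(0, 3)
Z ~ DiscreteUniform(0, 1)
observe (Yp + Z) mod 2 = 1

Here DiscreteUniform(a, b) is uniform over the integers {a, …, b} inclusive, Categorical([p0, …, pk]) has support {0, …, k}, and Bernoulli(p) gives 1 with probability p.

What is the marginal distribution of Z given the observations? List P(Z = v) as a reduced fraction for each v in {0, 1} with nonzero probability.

Enumerate traces; 128 have nonzero weight after conditioning:
  (V=0, Y=0, U=0, X=0, W=0, Z=1) weight 1/336
  (V=0, Y=0, U=0, X=0, W=1, Z=1) weight 1/336
  (V=0, Y=0, U=0, X=0, W=2, Z=1) weight 1/336
  (V=0, Y=0, U=0, X=0, W=3, Z=1) weight 1/336
  (V=0, Y=0, U=0, X=1, W=0, Z=1) weight 1/336
  (V=0, Y=0, U=0, X=1, W=1, Z=1) weight 1/336
  (V=0, Y=0, U=0, X=1, W=2, Z=1) weight 1/336
  (V=0, Y=0, U=0, X=1, W=3, Z=1) weight 1/336
  (V=0, Y=1, U=0, X=0, W=0, Z=0) weight 1/336
  … 119 more
Group by Z:
  weight(Z=0) = 19/70
  weight(Z=1) = 8/35
Total weight = 19/70 + 8/35 = 1/2
P(Z=0 | obs) = 19/70 / 1/2 = 19/35
P(Z=1 | obs) = 8/35 / 1/2 = 16/35

P(Z=0) = 19/35, P(Z=1) = 16/35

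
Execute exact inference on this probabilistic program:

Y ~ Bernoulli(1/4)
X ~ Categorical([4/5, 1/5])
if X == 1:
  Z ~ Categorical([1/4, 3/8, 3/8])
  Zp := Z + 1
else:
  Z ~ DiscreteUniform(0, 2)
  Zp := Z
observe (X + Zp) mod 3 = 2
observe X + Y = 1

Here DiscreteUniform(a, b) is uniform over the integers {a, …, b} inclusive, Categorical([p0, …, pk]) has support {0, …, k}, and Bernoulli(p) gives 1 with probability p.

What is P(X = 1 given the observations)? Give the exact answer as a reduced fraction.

Enumerate traces; 2 have nonzero weight after conditioning:
  (Y=0, X=1, Z=0) weight 3/80
  (Y=1, X=0, Z=2) weight 1/15
Group by X:
  weight(X=0) = 1/15
  weight(X=1) = 3/80
Total weight = 1/15 + 3/80 = 5/48
P(X=0 | obs) = 1/15 / 5/48 = 16/25
P(X=1 | obs) = 3/80 / 5/48 = 9/25

P(X = 1 | obs) = 9/25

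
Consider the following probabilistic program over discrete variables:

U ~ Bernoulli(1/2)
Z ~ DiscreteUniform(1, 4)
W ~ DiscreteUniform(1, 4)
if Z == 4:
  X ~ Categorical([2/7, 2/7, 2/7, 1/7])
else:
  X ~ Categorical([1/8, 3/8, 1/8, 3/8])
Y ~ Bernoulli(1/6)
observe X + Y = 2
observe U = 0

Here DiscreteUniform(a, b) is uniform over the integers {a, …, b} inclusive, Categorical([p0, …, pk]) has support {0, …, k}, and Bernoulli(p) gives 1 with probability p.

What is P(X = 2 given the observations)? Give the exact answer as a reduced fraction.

P(X = 2 | obs) = 185/264

Enumerate traces; 32 have nonzero weight after conditioning:
  (U=0, Z=1, W=1, X=1, Y=1) weight 1/512
  (U=0, Z=1, W=1, X=2, Y=0) weight 5/1536
  (U=0, Z=1, W=2, X=1, Y=1) weight 1/512
  (U=0, Z=1, W=2, X=2, Y=0) weight 5/1536
  (U=0, Z=1, W=3, X=1, Y=1) weight 1/512
  (U=0, Z=1, W=3, X=2, Y=0) weight 5/1536
  (U=0, Z=1, W=4, X=1, Y=1) weight 1/512
  (U=0, Z=1, W=4, X=2, Y=0) weight 5/1536
  … 24 more
Group by X:
  weight(X=1) = 79/2688
  weight(X=2) = 185/2688
Total weight = 79/2688 + 185/2688 = 11/112
P(X=1 | obs) = 79/2688 / 11/112 = 79/264
P(X=2 | obs) = 185/2688 / 11/112 = 185/264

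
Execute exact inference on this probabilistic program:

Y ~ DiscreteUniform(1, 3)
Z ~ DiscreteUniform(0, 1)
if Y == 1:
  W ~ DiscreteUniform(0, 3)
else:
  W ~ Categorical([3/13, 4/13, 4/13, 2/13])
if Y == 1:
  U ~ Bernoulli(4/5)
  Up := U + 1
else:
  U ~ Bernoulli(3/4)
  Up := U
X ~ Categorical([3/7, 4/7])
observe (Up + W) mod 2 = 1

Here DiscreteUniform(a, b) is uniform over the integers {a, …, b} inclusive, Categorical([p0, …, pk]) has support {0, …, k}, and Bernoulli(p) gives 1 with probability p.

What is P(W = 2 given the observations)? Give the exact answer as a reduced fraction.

P(W = 2 | obs) = 133/400

Enumerate traces; 48 have nonzero weight after conditioning:
  (Y=1, Z=0, W=0, U=0, X=0) weight 1/280
  (Y=1, Z=0, W=0, U=0, X=1) weight 1/210
  (Y=1, Z=0, W=1, U=1, X=0) weight 1/70
  (Y=1, Z=0, W=1, U=1, X=1) weight 2/105
  (Y=1, Z=0, W=2, U=0, X=0) weight 1/280
  (Y=1, Z=0, W=2, U=0, X=1) weight 1/210
  (Y=1, Z=0, W=3, U=1, X=0) weight 1/70
  (Y=1, Z=0, W=3, U=1, X=1) weight 2/105
  … 40 more
Group by W:
  weight(W=0) = 103/780
  weight(W=1) = 23/195
  weight(W=2) = 133/780
  weight(W=3) = 6/65
Total weight = 103/780 + 23/195 + 133/780 + 6/65 = 20/39
P(W=0 | obs) = 103/780 / 20/39 = 103/400
P(W=1 | obs) = 23/195 / 20/39 = 23/100
P(W=2 | obs) = 133/780 / 20/39 = 133/400
P(W=3 | obs) = 6/65 / 20/39 = 9/50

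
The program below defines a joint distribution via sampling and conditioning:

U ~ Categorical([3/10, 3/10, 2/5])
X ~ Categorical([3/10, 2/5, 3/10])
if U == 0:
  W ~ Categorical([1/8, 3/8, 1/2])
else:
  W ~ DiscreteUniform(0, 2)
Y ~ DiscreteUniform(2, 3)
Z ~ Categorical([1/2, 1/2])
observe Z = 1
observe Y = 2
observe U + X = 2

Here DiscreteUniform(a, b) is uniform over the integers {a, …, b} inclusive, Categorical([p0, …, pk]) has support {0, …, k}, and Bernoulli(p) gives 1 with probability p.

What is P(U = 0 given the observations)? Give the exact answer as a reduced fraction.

P(U = 0 | obs) = 3/11

Enumerate traces; 9 have nonzero weight after conditioning:
  (U=0, X=2, W=0, Y=2, Z=1) weight 9/3200
  (U=0, X=2, W=1, Y=2, Z=1) weight 27/3200
  (U=0, X=2, W=2, Y=2, Z=1) weight 9/800
  (U=1, X=1, W=0, Y=2, Z=1) weight 1/100
  (U=1, X=1, W=1, Y=2, Z=1) weight 1/100
  (U=1, X=1, W=2, Y=2, Z=1) weight 1/100
  (U=2, X=0, W=0, Y=2, Z=1) weight 1/100
  (U=2, X=0, W=1, Y=2, Z=1) weight 1/100
  … 1 more
Group by U:
  weight(U=0) = 9/400
  weight(U=1) = 3/100
  weight(U=2) = 3/100
Total weight = 9/400 + 3/100 + 3/100 = 33/400
P(U=0 | obs) = 9/400 / 33/400 = 3/11
P(U=1 | obs) = 3/100 / 33/400 = 4/11
P(U=2 | obs) = 3/100 / 33/400 = 4/11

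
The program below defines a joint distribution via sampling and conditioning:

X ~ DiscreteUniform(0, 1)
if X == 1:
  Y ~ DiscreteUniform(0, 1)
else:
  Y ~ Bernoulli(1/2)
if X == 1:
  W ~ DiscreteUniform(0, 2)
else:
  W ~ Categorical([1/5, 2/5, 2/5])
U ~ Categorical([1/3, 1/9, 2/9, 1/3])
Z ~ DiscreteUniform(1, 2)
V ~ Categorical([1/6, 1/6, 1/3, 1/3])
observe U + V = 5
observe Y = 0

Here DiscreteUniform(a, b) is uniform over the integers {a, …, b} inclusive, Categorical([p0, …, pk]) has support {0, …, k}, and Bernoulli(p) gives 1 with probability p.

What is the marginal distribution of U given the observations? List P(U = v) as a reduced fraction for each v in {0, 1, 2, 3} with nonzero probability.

P(U=2) = 2/5, P(U=3) = 3/5

Enumerate traces; 24 have nonzero weight after conditioning:
  (X=0, Y=0, W=0, U=2, Z=1, V=3) weight 1/540
  (X=0, Y=0, W=0, U=2, Z=2, V=3) weight 1/540
  (X=0, Y=0, W=0, U=3, Z=1, V=2) weight 1/360
  (X=0, Y=0, W=0, U=3, Z=2, V=2) weight 1/360
  (X=0, Y=0, W=1, U=2, Z=1, V=3) weight 1/270
  (X=0, Y=0, W=1, U=2, Z=2, V=3) weight 1/270
  (X=0, Y=0, W=1, U=3, Z=1, V=2) weight 1/180
  (X=0, Y=0, W=1, U=3, Z=2, V=2) weight 1/180
  … 16 more
Group by U:
  weight(U=2) = 1/27
  weight(U=3) = 1/18
Total weight = 1/27 + 1/18 = 5/54
P(U=2 | obs) = 1/27 / 5/54 = 2/5
P(U=3 | obs) = 1/18 / 5/54 = 3/5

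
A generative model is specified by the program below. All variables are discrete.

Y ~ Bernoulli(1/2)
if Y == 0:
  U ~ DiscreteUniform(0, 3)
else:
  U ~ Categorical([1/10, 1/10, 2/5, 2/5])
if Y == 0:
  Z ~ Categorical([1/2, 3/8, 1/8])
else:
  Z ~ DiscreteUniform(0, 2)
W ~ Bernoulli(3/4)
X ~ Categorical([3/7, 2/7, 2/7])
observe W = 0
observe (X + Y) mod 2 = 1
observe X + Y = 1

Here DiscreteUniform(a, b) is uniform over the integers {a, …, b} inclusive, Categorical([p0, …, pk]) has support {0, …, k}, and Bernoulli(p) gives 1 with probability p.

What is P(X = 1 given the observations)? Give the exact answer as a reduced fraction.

P(X = 1 | obs) = 2/5

Enumerate traces; 24 have nonzero weight after conditioning:
  (Y=0, U=0, Z=0, W=0, X=1) weight 1/224
  (Y=0, U=0, Z=1, W=0, X=1) weight 3/896
  (Y=0, U=0, Z=2, W=0, X=1) weight 1/896
  (Y=0, U=1, Z=0, W=0, X=1) weight 1/224
  (Y=0, U=1, Z=1, W=0, X=1) weight 3/896
  (Y=0, U=1, Z=2, W=0, X=1) weight 1/896
  (Y=0, U=2, Z=0, W=0, X=1) weight 1/224
  (Y=0, U=2, Z=1, W=0, X=1) weight 3/896
  (Y=1, U=0, Z=0, W=0, X=0) weight 1/560
  … 15 more
Group by X:
  weight(X=0) = 3/56
  weight(X=1) = 1/28
Total weight = 3/56 + 1/28 = 5/56
P(X=0 | obs) = 3/56 / 5/56 = 3/5
P(X=1 | obs) = 1/28 / 5/56 = 2/5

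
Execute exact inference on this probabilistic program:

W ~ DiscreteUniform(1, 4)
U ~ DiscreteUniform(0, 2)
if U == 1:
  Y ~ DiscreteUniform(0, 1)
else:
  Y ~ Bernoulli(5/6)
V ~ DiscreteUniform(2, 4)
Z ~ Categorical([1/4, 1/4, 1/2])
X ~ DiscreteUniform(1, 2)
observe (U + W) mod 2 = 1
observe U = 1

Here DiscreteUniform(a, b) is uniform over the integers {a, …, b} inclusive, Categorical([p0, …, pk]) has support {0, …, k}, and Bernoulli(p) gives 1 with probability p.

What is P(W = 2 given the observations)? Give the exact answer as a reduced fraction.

Enumerate traces; 72 have nonzero weight after conditioning:
  (W=2, U=1, Y=0, V=2, Z=0, X=1) weight 1/576
  (W=2, U=1, Y=0, V=2, Z=0, X=2) weight 1/576
  (W=2, U=1, Y=0, V=2, Z=1, X=1) weight 1/576
  (W=2, U=1, Y=0, V=2, Z=1, X=2) weight 1/576
  (W=2, U=1, Y=0, V=2, Z=2, X=1) weight 1/288
  (W=2, U=1, Y=0, V=2, Z=2, X=2) weight 1/288
  (W=2, U=1, Y=0, V=3, Z=0, X=1) weight 1/576
  (W=2, U=1, Y=0, V=3, Z=0, X=2) weight 1/576
  (W=4, U=1, Y=0, V=2, Z=0, X=1) weight 1/576
  … 63 more
Group by W:
  weight(W=2) = 1/12
  weight(W=4) = 1/12
Total weight = 1/12 + 1/12 = 1/6
P(W=2 | obs) = 1/12 / 1/6 = 1/2
P(W=4 | obs) = 1/12 / 1/6 = 1/2

P(W = 2 | obs) = 1/2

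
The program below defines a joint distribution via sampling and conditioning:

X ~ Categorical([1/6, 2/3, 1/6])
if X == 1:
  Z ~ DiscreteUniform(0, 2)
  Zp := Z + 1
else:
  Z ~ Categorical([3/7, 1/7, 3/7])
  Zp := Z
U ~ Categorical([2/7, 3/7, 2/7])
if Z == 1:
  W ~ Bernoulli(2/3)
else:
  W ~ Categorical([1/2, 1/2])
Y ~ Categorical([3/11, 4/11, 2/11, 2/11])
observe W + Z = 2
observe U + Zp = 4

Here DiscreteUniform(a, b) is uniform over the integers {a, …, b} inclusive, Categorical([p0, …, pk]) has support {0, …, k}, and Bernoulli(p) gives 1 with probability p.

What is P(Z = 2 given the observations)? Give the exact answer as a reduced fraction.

Enumerate traces; 16 have nonzero weight after conditioning:
  (X=0, Z=2, U=2, W=0, Y=0) weight 3/1078
  (X=0, Z=2, U=2, W=0, Y=1) weight 2/539
  (X=0, Z=2, U=2, W=0, Y=2) weight 1/539
  (X=0, Z=2, U=2, W=0, Y=3) weight 1/539
  (X=1, Z=1, U=2, W=1, Y=0) weight 8/693
  (X=1, Z=1, U=2, W=1, Y=1) weight 32/2079
  (X=1, Z=1, U=2, W=1, Y=2) weight 16/2079
  (X=1, Z=1, U=2, W=1, Y=3) weight 16/2079
  … 8 more
Group by Z:
  weight(Z=1) = 8/189
  weight(Z=2) = 10/147
Total weight = 8/189 + 10/147 = 146/1323
P(Z=1 | obs) = 8/189 / 146/1323 = 28/73
P(Z=2 | obs) = 10/147 / 146/1323 = 45/73

P(Z = 2 | obs) = 45/73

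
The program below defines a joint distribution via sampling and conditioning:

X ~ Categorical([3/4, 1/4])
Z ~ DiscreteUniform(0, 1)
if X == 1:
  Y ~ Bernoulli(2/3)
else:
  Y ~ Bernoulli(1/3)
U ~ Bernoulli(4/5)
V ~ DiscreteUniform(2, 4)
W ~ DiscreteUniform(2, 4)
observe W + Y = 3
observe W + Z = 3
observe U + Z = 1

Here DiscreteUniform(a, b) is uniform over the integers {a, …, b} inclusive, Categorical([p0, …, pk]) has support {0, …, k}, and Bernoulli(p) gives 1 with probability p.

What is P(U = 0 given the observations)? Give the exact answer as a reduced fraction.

Enumerate traces; 12 have nonzero weight after conditioning:
  (X=0, Z=0, Y=0, U=1, V=2, W=3) weight 1/45
  (X=0, Z=0, Y=0, U=1, V=3, W=3) weight 1/45
  (X=0, Z=0, Y=0, U=1, V=4, W=3) weight 1/45
  (X=0, Z=1, Y=1, U=0, V=2, W=2) weight 1/360
  (X=0, Z=1, Y=1, U=0, V=3, W=2) weight 1/360
  (X=0, Z=1, Y=1, U=0, V=4, W=2) weight 1/360
  (X=1, Z=0, Y=0, U=1, V=2, W=3) weight 1/270
  (X=1, Z=0, Y=0, U=1, V=3, W=3) weight 1/270
  … 4 more
Group by U:
  weight(U=0) = 1/72
  weight(U=1) = 7/90
Total weight = 1/72 + 7/90 = 11/120
P(U=0 | obs) = 1/72 / 11/120 = 5/33
P(U=1 | obs) = 7/90 / 11/120 = 28/33

P(U = 0 | obs) = 5/33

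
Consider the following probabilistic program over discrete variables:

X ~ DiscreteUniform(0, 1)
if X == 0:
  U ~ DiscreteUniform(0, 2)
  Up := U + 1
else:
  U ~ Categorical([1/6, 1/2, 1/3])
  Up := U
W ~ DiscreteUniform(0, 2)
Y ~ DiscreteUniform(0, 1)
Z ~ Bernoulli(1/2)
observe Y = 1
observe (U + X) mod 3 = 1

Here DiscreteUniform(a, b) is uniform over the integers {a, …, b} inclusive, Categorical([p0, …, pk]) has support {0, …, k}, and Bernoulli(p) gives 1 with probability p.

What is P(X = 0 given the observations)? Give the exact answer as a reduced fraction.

P(X = 0 | obs) = 2/3

Enumerate traces; 12 have nonzero weight after conditioning:
  (X=0, U=1, W=0, Y=1, Z=0) weight 1/72
  (X=0, U=1, W=0, Y=1, Z=1) weight 1/72
  (X=0, U=1, W=1, Y=1, Z=0) weight 1/72
  (X=0, U=1, W=1, Y=1, Z=1) weight 1/72
  (X=0, U=1, W=2, Y=1, Z=0) weight 1/72
  (X=0, U=1, W=2, Y=1, Z=1) weight 1/72
  (X=1, U=0, W=0, Y=1, Z=0) weight 1/144
  (X=1, U=0, W=0, Y=1, Z=1) weight 1/144
  … 4 more
Group by X:
  weight(X=0) = 1/12
  weight(X=1) = 1/24
Total weight = 1/12 + 1/24 = 1/8
P(X=0 | obs) = 1/12 / 1/8 = 2/3
P(X=1 | obs) = 1/24 / 1/8 = 1/3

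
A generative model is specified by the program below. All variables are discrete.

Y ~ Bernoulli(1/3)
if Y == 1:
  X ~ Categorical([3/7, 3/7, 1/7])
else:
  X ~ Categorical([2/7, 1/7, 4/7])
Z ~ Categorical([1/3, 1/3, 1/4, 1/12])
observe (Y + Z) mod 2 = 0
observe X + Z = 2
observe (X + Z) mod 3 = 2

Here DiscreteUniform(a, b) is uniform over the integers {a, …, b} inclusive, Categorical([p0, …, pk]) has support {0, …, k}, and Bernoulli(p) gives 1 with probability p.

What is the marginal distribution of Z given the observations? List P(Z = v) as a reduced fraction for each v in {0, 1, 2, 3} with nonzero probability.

Enumerate traces; 3 have nonzero weight after conditioning:
  (Y=0, X=0, Z=2) weight 1/21
  (Y=0, X=2, Z=0) weight 8/63
  (Y=1, X=1, Z=1) weight 1/21
Group by Z:
  weight(Z=0) = 8/63
  weight(Z=1) = 1/21
  weight(Z=2) = 1/21
Total weight = 8/63 + 1/21 + 1/21 = 2/9
P(Z=0 | obs) = 8/63 / 2/9 = 4/7
P(Z=1 | obs) = 1/21 / 2/9 = 3/14
P(Z=2 | obs) = 1/21 / 2/9 = 3/14

P(Z=0) = 4/7, P(Z=1) = 3/14, P(Z=2) = 3/14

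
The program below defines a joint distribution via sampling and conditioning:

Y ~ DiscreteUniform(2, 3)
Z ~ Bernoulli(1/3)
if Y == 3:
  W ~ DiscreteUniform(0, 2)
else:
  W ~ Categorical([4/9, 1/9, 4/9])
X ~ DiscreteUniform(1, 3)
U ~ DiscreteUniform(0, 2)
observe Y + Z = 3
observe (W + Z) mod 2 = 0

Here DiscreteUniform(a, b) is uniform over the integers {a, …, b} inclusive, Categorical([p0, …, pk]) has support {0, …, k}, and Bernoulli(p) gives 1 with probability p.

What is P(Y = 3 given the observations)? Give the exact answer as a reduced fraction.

Enumerate traces; 27 have nonzero weight after conditioning:
  (Y=2, Z=1, W=1, X=1, U=0) weight 1/486
  (Y=2, Z=1, W=1, X=1, U=1) weight 1/486
  (Y=2, Z=1, W=1, X=1, U=2) weight 1/486
  (Y=2, Z=1, W=1, X=2, U=0) weight 1/486
  (Y=2, Z=1, W=1, X=2, U=1) weight 1/486
  (Y=2, Z=1, W=1, X=2, U=2) weight 1/486
  (Y=2, Z=1, W=1, X=3, U=0) weight 1/486
  (Y=2, Z=1, W=1, X=3, U=1) weight 1/486
  (Y=3, Z=0, W=0, X=1, U=0) weight 1/81
  … 18 more
Group by Y:
  weight(Y=2) = 1/54
  weight(Y=3) = 2/9
Total weight = 1/54 + 2/9 = 13/54
P(Y=2 | obs) = 1/54 / 13/54 = 1/13
P(Y=3 | obs) = 2/9 / 13/54 = 12/13

P(Y = 3 | obs) = 12/13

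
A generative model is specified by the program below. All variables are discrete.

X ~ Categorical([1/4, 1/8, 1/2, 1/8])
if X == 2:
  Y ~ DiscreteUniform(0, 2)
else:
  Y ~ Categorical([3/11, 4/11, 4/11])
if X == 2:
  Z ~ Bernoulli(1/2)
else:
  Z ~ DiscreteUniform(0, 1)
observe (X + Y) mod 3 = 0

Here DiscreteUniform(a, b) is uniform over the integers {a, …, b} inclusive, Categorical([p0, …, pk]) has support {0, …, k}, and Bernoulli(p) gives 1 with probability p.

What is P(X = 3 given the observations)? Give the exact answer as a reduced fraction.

Enumerate traces; 8 have nonzero weight after conditioning:
  (X=0, Y=0, Z=0) weight 3/88
  (X=0, Y=0, Z=1) weight 3/88
  (X=1, Y=2, Z=0) weight 1/44
  (X=1, Y=2, Z=1) weight 1/44
  (X=2, Y=1, Z=0) weight 1/12
  (X=2, Y=1, Z=1) weight 1/12
  (X=3, Y=0, Z=0) weight 3/176
  (X=3, Y=0, Z=1) weight 3/176
Group by X:
  weight(X=0) = 3/44
  weight(X=1) = 1/22
  weight(X=2) = 1/6
  weight(X=3) = 3/88
Total weight = 3/44 + 1/22 + 1/6 + 3/88 = 83/264
P(X=0 | obs) = 3/44 / 83/264 = 18/83
P(X=1 | obs) = 1/22 / 83/264 = 12/83
P(X=2 | obs) = 1/6 / 83/264 = 44/83
P(X=3 | obs) = 3/88 / 83/264 = 9/83

P(X = 3 | obs) = 9/83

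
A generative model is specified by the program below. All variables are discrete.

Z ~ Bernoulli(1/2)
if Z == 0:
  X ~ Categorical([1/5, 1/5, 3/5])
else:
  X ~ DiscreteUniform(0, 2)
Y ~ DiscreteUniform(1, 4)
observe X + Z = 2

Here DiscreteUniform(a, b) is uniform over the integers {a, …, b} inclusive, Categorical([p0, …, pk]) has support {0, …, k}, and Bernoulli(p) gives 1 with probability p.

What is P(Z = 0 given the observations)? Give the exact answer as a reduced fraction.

Enumerate traces; 8 have nonzero weight after conditioning:
  (Z=0, X=2, Y=1) weight 3/40
  (Z=0, X=2, Y=2) weight 3/40
  (Z=0, X=2, Y=3) weight 3/40
  (Z=0, X=2, Y=4) weight 3/40
  (Z=1, X=1, Y=1) weight 1/24
  (Z=1, X=1, Y=2) weight 1/24
  (Z=1, X=1, Y=3) weight 1/24
  (Z=1, X=1, Y=4) weight 1/24
Group by Z:
  weight(Z=0) = 3/10
  weight(Z=1) = 1/6
Total weight = 3/10 + 1/6 = 7/15
P(Z=0 | obs) = 3/10 / 7/15 = 9/14
P(Z=1 | obs) = 1/6 / 7/15 = 5/14

P(Z = 0 | obs) = 9/14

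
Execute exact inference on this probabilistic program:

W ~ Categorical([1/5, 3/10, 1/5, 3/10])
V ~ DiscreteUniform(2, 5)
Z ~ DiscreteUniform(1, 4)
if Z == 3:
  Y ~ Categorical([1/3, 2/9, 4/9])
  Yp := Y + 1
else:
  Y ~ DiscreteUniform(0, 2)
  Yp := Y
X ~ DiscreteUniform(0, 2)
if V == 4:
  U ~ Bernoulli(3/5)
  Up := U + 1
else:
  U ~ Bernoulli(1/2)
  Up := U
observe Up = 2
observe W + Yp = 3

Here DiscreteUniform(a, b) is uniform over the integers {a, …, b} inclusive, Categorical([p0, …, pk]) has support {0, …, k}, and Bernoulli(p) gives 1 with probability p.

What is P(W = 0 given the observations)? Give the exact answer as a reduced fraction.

P(W = 0 | obs) = 2/23

Enumerate traces; 36 have nonzero weight after conditioning:
  (W=0, V=4, Z=3, Y=2, X=0, U=1) weight 1/900
  (W=0, V=4, Z=3, Y=2, X=1, U=1) weight 1/900
  (W=0, V=4, Z=3, Y=2, X=2, U=1) weight 1/900
  (W=1, V=4, Z=1, Y=2, X=0, U=1) weight 1/800
  (W=1, V=4, Z=1, Y=2, X=1, U=1) weight 1/800
  (W=1, V=4, Z=1, Y=2, X=2, U=1) weight 1/800
  (W=1, V=4, Z=2, Y=2, X=0, U=1) weight 1/800
  (W=1, V=4, Z=2, Y=2, X=1, U=1) weight 1/800
  (W=2, V=4, Z=1, Y=1, X=0, U=1) weight 1/1200
  (W=3, V=4, Z=1, Y=0, X=0, U=1) weight 1/800
  … 26 more
Group by W:
  weight(W=0) = 1/300
  weight(W=1) = 11/800
  weight(W=2) = 1/100
  weight(W=3) = 9/800
Total weight = 1/300 + 11/800 + 1/100 + 9/800 = 23/600
P(W=0 | obs) = 1/300 / 23/600 = 2/23
P(W=1 | obs) = 11/800 / 23/600 = 33/92
P(W=2 | obs) = 1/100 / 23/600 = 6/23
P(W=3 | obs) = 9/800 / 23/600 = 27/92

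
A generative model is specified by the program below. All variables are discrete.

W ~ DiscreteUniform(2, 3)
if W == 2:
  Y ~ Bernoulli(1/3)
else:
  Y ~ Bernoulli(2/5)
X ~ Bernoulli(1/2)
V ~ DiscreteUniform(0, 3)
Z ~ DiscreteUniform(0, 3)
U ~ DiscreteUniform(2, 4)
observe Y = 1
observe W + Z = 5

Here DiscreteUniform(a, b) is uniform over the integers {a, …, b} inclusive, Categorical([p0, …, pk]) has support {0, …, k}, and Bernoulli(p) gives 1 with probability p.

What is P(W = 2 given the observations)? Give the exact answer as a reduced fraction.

Enumerate traces; 48 have nonzero weight after conditioning:
  (W=2, Y=1, X=0, V=0, Z=3, U=2) weight 1/576
  (W=2, Y=1, X=0, V=0, Z=3, U=3) weight 1/576
  (W=2, Y=1, X=0, V=0, Z=3, U=4) weight 1/576
  (W=2, Y=1, X=0, V=1, Z=3, U=2) weight 1/576
  (W=2, Y=1, X=0, V=1, Z=3, U=3) weight 1/576
  (W=2, Y=1, X=0, V=1, Z=3, U=4) weight 1/576
  (W=2, Y=1, X=0, V=2, Z=3, U=2) weight 1/576
  (W=2, Y=1, X=0, V=2, Z=3, U=3) weight 1/576
  (W=3, Y=1, X=0, V=0, Z=2, U=2) weight 1/480
  … 39 more
Group by W:
  weight(W=2) = 1/24
  weight(W=3) = 1/20
Total weight = 1/24 + 1/20 = 11/120
P(W=2 | obs) = 1/24 / 11/120 = 5/11
P(W=3 | obs) = 1/20 / 11/120 = 6/11

P(W = 2 | obs) = 5/11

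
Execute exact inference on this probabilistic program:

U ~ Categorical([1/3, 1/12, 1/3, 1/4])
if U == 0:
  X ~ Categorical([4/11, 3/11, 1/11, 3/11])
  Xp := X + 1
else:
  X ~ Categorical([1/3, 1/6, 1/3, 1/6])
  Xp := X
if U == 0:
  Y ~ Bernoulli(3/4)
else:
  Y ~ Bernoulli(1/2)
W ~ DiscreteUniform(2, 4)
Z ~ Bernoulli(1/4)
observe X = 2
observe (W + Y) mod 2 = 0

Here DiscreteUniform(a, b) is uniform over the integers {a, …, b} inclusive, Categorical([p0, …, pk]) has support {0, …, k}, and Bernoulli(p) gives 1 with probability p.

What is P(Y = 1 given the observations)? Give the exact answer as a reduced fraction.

Enumerate traces; 24 have nonzero weight after conditioning:
  (U=0, X=2, Y=0, W=2, Z=0) weight 1/528
  (U=0, X=2, Y=0, W=2, Z=1) weight 1/1584
  (U=0, X=2, Y=0, W=4, Z=0) weight 1/528
  (U=0, X=2, Y=0, W=4, Z=1) weight 1/1584
  (U=0, X=2, Y=1, W=3, Z=0) weight 1/176
  (U=0, X=2, Y=1, W=3, Z=1) weight 1/528
  (U=1, X=2, Y=0, W=2, Z=0) weight 1/288
  (U=1, X=2, Y=0, W=2, Z=1) weight 1/864
  … 16 more
Group by Y:
  weight(Y=0) = 47/594
  weight(Y=1) = 53/1188
Total weight = 47/594 + 53/1188 = 49/396
P(Y=0 | obs) = 47/594 / 49/396 = 94/147
P(Y=1 | obs) = 53/1188 / 49/396 = 53/147

P(Y = 1 | obs) = 53/147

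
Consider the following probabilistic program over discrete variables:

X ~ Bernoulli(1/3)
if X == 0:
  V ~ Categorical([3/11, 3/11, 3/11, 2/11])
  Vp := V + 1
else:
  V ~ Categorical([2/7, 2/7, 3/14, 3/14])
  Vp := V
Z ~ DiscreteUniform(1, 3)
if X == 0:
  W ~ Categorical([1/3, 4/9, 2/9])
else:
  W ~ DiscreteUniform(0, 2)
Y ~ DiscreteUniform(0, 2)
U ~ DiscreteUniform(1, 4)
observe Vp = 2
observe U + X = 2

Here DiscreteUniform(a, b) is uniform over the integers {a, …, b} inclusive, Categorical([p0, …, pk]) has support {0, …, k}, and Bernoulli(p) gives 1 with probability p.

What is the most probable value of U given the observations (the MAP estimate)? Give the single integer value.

argmax_v P(U = v | obs) = 2

Enumerate traces; 54 have nonzero weight after conditioning:
  (X=0, V=1, Z=1, W=0, Y=0, U=2) weight 1/594
  (X=0, V=1, Z=1, W=0, Y=1, U=2) weight 1/594
  (X=0, V=1, Z=1, W=0, Y=2, U=2) weight 1/594
  (X=0, V=1, Z=1, W=1, Y=0, U=2) weight 2/891
  (X=0, V=1, Z=1, W=1, Y=1, U=2) weight 2/891
  (X=0, V=1, Z=1, W=1, Y=2, U=2) weight 2/891
  (X=0, V=1, Z=1, W=2, Y=0, U=2) weight 1/891
  (X=0, V=1, Z=1, W=2, Y=1, U=2) weight 1/891
  (X=1, V=2, Z=1, W=0, Y=0, U=1) weight 1/1512
  … 45 more
Group by U:
  weight(U=1) = 1/56
  weight(U=2) = 1/22
Total weight = 1/56 + 1/22 = 39/616
P(U=1 | obs) = 1/56 / 39/616 = 11/39
P(U=2 | obs) = 1/22 / 39/616 = 28/39
argmax = 2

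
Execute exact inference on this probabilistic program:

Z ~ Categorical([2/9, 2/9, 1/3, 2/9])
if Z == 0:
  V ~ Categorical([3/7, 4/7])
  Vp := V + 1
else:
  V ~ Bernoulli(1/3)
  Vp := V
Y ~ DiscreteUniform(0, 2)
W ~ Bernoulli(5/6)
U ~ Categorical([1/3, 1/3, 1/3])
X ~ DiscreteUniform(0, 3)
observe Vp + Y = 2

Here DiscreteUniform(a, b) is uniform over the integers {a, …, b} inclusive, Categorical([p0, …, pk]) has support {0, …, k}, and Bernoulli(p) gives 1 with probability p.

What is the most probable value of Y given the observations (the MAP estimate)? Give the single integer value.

Enumerate traces; 192 have nonzero weight after conditioning:
  (Z=0, V=0, Y=1, W=0, U=0, X=0) weight 1/2268
  (Z=0, V=0, Y=1, W=0, U=0, X=1) weight 1/2268
  (Z=0, V=0, Y=1, W=0, U=0, X=2) weight 1/2268
  (Z=0, V=0, Y=1, W=0, U=0, X=3) weight 1/2268
  (Z=0, V=0, Y=1, W=0, U=1, X=0) weight 1/2268
  (Z=0, V=0, Y=1, W=0, U=1, X=1) weight 1/2268
  (Z=0, V=0, Y=1, W=0, U=1, X=2) weight 1/2268
  (Z=0, V=0, Y=1, W=0, U=1, X=3) weight 1/2268
  (Z=0, V=1, Y=0, W=0, U=0, X=0) weight 1/1701
  (Z=1, V=0, Y=2, W=0, U=0, X=0) weight 1/1458
  … 182 more
Group by Y:
  weight(Y=0) = 8/189
  weight(Y=1) = 67/567
  weight(Y=2) = 14/81
Total weight = 8/189 + 67/567 + 14/81 = 1/3
P(Y=0 | obs) = 8/189 / 1/3 = 8/63
P(Y=1 | obs) = 67/567 / 1/3 = 67/189
P(Y=2 | obs) = 14/81 / 1/3 = 14/27
argmax = 2

argmax_v P(Y = v | obs) = 2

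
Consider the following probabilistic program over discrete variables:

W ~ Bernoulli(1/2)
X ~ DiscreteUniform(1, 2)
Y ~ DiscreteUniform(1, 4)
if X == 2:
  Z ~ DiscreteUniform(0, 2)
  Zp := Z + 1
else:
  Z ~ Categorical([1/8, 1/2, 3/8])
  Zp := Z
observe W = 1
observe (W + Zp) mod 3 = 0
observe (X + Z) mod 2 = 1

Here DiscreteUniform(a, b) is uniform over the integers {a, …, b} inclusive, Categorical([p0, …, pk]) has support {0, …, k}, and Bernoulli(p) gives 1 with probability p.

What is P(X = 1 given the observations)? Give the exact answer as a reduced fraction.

Enumerate traces; 8 have nonzero weight after conditioning:
  (W=1, X=1, Y=1, Z=2) weight 3/128
  (W=1, X=1, Y=2, Z=2) weight 3/128
  (W=1, X=1, Y=3, Z=2) weight 3/128
  (W=1, X=1, Y=4, Z=2) weight 3/128
  (W=1, X=2, Y=1, Z=1) weight 1/48
  (W=1, X=2, Y=2, Z=1) weight 1/48
  (W=1, X=2, Y=3, Z=1) weight 1/48
  (W=1, X=2, Y=4, Z=1) weight 1/48
Group by X:
  weight(X=1) = 3/32
  weight(X=2) = 1/12
Total weight = 3/32 + 1/12 = 17/96
P(X=1 | obs) = 3/32 / 17/96 = 9/17
P(X=2 | obs) = 1/12 / 17/96 = 8/17

P(X = 1 | obs) = 9/17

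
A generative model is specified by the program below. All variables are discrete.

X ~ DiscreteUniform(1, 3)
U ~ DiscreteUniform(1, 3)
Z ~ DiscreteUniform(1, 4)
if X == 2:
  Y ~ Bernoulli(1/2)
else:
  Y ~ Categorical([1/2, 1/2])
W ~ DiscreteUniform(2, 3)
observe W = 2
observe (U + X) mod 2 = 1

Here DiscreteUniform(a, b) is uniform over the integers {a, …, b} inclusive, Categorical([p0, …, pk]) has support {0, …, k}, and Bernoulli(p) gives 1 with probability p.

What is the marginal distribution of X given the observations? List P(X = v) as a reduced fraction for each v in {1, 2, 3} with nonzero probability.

P(X=1) = 1/4, P(X=2) = 1/2, P(X=3) = 1/4

Enumerate traces; 32 have nonzero weight after conditioning:
  (X=1, U=2, Z=1, Y=0, W=2) weight 1/144
  (X=1, U=2, Z=1, Y=1, W=2) weight 1/144
  (X=1, U=2, Z=2, Y=0, W=2) weight 1/144
  (X=1, U=2, Z=2, Y=1, W=2) weight 1/144
  (X=1, U=2, Z=3, Y=0, W=2) weight 1/144
  (X=1, U=2, Z=3, Y=1, W=2) weight 1/144
  (X=1, U=2, Z=4, Y=0, W=2) weight 1/144
  (X=1, U=2, Z=4, Y=1, W=2) weight 1/144
  (X=2, U=1, Z=1, Y=0, W=2) weight 1/144
  (X=3, U=2, Z=1, Y=0, W=2) weight 1/144
  … 22 more
Group by X:
  weight(X=1) = 1/18
  weight(X=2) = 1/9
  weight(X=3) = 1/18
Total weight = 1/18 + 1/9 + 1/18 = 2/9
P(X=1 | obs) = 1/18 / 2/9 = 1/4
P(X=2 | obs) = 1/9 / 2/9 = 1/2
P(X=3 | obs) = 1/18 / 2/9 = 1/4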